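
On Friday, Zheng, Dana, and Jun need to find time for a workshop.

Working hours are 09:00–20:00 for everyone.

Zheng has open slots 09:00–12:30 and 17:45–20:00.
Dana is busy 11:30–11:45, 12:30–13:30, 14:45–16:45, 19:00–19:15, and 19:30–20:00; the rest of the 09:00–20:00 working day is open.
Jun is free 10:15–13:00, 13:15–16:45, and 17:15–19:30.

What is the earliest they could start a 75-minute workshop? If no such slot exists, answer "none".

10:15

Dana free within 09:00–20:00: 09:00–11:30, 11:45–12:30, 13:30–14:45, 16:45–19:00, 19:15–19:30.
Zheng ∩ Dana: 09:00–11:30, 11:45–12:30, 17:45–19:00, 19:15–19:30.
Zheng ∩ Dana ∩ Jun: 10:15–11:30, 11:45–12:30, 17:45–19:00, 19:15–19:30.
Windows ≥ 75 min: 10:15–11:30, 17:45–19:00.
Earliest such window starts at 10:15.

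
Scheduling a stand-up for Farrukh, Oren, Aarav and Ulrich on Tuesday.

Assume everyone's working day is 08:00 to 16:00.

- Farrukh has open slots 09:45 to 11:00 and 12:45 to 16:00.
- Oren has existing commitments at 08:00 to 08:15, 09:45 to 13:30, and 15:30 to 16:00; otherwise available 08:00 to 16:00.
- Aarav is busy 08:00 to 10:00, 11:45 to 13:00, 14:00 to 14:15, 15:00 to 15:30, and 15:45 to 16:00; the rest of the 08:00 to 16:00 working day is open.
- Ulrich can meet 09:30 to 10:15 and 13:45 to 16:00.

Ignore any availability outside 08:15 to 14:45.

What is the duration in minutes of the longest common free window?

30 minutes

Oren free within 08:00–16:00: 08:15–09:45, 13:30–15:30.
Aarav free within 08:00–16:00: 10:00–11:45, 13:00–14:00, 14:15–15:00, 15:30–15:45.
Farrukh ∩ Oren: 13:30–15:30.
Farrukh ∩ Oren ∩ Aarav: 13:30–14:00, 14:15–15:00.
Farrukh ∩ Oren ∩ Aarav ∩ Ulrich: 13:45–14:00, 14:15–15:00.
Restricted to 08:15–14:45: 13:45–14:00, 14:15–14:45.
Common window lengths: 15, 30 min; longest is 30.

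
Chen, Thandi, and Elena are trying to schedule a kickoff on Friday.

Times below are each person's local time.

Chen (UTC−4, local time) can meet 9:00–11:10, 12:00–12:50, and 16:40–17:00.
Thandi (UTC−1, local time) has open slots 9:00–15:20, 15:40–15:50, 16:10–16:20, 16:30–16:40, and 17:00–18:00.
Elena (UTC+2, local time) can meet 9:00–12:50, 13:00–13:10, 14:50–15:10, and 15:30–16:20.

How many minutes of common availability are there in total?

60 minutes

Chen → UTC: 13:00–15:10, 16:00–16:50, 20:40–21:00.
Thandi → UTC: 10:00–16:20, 16:40–16:50, 17:10–17:20, 17:30–17:40, 18:00–19:00.
Elena → UTC: 07:00–10:50, 11:00–11:10, 12:50–13:10, 13:30–14:20.
Chen ∩ Thandi: 13:00–15:10, 16:00–16:20, 16:40–16:50.
Chen ∩ Thandi ∩ Elena: 13:00–13:10, 13:30–14:20.
Total common minutes: 10 + 50 = 60.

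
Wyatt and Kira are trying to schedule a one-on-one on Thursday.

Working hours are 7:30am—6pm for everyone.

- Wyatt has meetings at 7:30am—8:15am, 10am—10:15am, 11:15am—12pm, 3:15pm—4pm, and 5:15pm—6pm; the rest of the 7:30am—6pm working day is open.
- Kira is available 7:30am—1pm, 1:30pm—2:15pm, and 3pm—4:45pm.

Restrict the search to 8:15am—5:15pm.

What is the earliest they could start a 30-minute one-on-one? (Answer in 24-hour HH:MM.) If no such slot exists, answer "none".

08:15

Wyatt free within 07:30–18:00: 08:15–10:00, 10:15–11:15, 12:00–15:15, 16:00–17:15.
Wyatt ∩ Kira: 08:15–10:00, 10:15–11:15, 12:00–13:00, 13:30–14:15, 15:00–15:15, 16:00–16:45.
Restricted to 08:15–17:15: 08:15–10:00, 10:15–11:15, 12:00–13:00, 13:30–14:15, 15:00–15:15, 16:00–16:45.
Windows ≥ 30 min: 08:15–10:00, 10:15–11:15, 12:00–13:00, 13:30–14:15, 16:00–16:45.
Earliest such window starts at 08:15.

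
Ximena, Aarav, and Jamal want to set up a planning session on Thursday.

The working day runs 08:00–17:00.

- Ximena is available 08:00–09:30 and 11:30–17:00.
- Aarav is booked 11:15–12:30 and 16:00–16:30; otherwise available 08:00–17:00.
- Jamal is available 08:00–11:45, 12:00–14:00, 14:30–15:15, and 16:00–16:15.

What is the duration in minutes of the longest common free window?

Aarav free within 08:00–17:00: 08:00–11:15, 12:30–16:00, 16:30–17:00.
Ximena ∩ Aarav: 08:00–09:30, 12:30–16:00, 16:30–17:00.
Ximena ∩ Aarav ∩ Jamal: 08:00–09:30, 12:30–14:00, 14:30–15:15.
Common window lengths: 90, 90, 45 min; longest is 90.

90 minutes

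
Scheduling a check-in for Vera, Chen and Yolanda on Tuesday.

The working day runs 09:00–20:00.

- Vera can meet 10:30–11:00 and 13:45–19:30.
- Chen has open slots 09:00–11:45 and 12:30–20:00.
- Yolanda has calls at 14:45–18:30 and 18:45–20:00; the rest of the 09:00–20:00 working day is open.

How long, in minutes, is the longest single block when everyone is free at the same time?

Yolanda free within 09:00–20:00: 09:00–14:45, 18:30–18:45.
Vera ∩ Chen: 10:30–11:00, 13:45–19:30.
Vera ∩ Chen ∩ Yolanda: 10:30–11:00, 13:45–14:45, 18:30–18:45.
Common window lengths: 30, 60, 15 min; longest is 60.

60 minutes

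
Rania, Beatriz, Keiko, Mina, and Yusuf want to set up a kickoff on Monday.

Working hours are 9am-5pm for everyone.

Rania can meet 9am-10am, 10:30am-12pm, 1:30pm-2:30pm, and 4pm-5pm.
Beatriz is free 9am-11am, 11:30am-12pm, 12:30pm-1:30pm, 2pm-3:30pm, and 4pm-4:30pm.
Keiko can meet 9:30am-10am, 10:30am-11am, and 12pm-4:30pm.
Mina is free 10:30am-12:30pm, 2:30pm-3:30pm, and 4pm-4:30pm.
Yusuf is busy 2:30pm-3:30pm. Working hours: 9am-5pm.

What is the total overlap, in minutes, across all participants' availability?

Yusuf free within 09:00–17:00: 09:00–14:30, 15:30–17:00.
Rania ∩ Beatriz: 09:00–10:00, 10:30–11:00, 11:30–12:00, 14:00–14:30, 16:00–16:30.
Rania ∩ Beatriz ∩ Keiko: 09:30–10:00, 10:30–11:00, 14:00–14:30, 16:00–16:30.
Rania ∩ Beatriz ∩ Keiko ∩ Mina: 10:30–11:00, 16:00–16:30.
Rania ∩ Beatriz ∩ Keiko ∩ Mina ∩ Yusuf: 10:30–11:00, 16:00–16:30.
Total common minutes: 30 + 30 = 60.

60 minutes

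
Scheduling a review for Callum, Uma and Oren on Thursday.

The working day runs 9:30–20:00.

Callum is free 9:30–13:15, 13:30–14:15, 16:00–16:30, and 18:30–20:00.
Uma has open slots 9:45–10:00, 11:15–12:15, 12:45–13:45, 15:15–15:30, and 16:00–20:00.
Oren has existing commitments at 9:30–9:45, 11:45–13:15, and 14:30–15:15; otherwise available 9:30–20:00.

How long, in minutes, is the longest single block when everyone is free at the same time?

90 minutes

Oren free within 09:30–20:00: 09:45–11:45, 13:15–14:30, 15:15–20:00.
Callum ∩ Uma: 09:45–10:00, 11:15–12:15, 12:45–13:15, 13:30–13:45, 16:00–16:30, 18:30–20:00.
Callum ∩ Uma ∩ Oren: 09:45–10:00, 11:15–11:45, 13:30–13:45, 16:00–16:30, 18:30–20:00.
Common window lengths: 15, 30, 15, 30, 90 min; longest is 90.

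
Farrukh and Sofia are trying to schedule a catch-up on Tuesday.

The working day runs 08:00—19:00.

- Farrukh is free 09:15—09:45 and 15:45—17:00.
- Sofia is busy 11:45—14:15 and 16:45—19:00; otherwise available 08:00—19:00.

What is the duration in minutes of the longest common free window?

Sofia free within 08:00–19:00: 08:00–11:45, 14:15–16:45.
Farrukh ∩ Sofia: 09:15–09:45, 15:45–16:45.
Common window lengths: 30, 60 min; longest is 60.

60 minutes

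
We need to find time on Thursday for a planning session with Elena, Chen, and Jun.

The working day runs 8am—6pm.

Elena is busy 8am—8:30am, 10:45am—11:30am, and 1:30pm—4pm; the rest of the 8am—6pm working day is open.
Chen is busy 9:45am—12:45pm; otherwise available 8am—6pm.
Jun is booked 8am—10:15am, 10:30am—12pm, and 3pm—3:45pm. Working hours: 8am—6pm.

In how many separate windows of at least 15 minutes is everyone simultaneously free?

2

Elena free within 08:00–18:00: 08:30–10:45, 11:30–13:30, 16:00–18:00.
Chen free within 08:00–18:00: 08:00–09:45, 12:45–18:00.
Jun free within 08:00–18:00: 10:15–10:30, 12:00–15:00, 15:45–18:00.
Elena ∩ Chen: 08:30–09:45, 12:45–13:30, 16:00–18:00.
Elena ∩ Chen ∩ Jun: 12:45–13:30, 16:00–18:00.
Windows ≥ 15 min: 12:45–13:30, 16:00–18:00.
That's 2 windows.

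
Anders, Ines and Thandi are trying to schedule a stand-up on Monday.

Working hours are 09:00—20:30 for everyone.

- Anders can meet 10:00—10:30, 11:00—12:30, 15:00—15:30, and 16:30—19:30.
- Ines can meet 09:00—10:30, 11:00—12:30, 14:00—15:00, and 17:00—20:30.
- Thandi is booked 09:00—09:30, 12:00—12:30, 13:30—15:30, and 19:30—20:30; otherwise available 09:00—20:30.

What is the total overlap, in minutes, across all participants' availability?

240 minutes

Thandi free within 09:00–20:30: 09:30–12:00, 12:30–13:30, 15:30–19:30.
Anders ∩ Ines: 10:00–10:30, 11:00–12:30, 17:00–19:30.
Anders ∩ Ines ∩ Thandi: 10:00–10:30, 11:00–12:00, 17:00–19:30.
Total common minutes: 30 + 60 + 150 = 240.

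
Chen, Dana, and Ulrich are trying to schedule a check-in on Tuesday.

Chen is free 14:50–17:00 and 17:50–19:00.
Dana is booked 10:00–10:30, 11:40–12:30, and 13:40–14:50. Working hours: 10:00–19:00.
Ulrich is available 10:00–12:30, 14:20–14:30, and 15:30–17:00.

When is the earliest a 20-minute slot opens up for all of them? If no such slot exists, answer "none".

Dana free within 10:00–19:00: 10:30–11:40, 12:30–13:40, 14:50–19:00.
Chen ∩ Dana: 14:50–17:00, 17:50–19:00.
Chen ∩ Dana ∩ Ulrich: 15:30–17:00.
Windows ≥ 20 min: 15:30–17:00.
Earliest such window starts at 15:30.

15:30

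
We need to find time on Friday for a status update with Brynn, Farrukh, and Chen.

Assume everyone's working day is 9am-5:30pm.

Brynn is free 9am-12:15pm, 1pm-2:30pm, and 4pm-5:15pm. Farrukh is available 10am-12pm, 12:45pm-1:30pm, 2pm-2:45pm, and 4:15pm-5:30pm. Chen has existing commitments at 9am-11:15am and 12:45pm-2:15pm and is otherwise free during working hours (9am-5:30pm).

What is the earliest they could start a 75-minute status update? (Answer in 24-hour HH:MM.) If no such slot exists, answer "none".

Chen free within 09:00–17:30: 11:15–12:45, 14:15–17:30.
Brynn ∩ Farrukh: 10:00–12:00, 13:00–13:30, 14:00–14:30, 16:15–17:15.
Brynn ∩ Farrukh ∩ Chen: 11:15–12:00, 14:15–14:30, 16:15–17:15.
Windows ≥ 75 min: (none).

none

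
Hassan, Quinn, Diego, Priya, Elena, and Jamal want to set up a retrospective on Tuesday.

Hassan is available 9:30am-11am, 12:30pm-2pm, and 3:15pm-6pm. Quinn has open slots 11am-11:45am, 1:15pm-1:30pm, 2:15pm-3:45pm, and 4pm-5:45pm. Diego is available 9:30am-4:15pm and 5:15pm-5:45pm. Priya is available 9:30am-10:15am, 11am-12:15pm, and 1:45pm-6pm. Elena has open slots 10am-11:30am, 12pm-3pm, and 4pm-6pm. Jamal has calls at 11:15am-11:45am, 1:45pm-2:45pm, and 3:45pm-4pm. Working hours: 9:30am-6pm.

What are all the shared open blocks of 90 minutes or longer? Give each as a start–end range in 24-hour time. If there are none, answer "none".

Jamal free within 09:30–18:00: 09:30–11:15, 11:45–13:45, 14:45–15:45, 16:00–18:00.
Hassan ∩ Quinn: 13:15–13:30, 15:15–15:45, 16:00–17:45.
Hassan ∩ Quinn ∩ Diego: 13:15–13:30, 15:15–15:45, 16:00–16:15, 17:15–17:45.
Hassan ∩ Quinn ∩ Diego ∩ Priya: 15:15–15:45, 16:00–16:15, 17:15–17:45.
Hassan ∩ Quinn ∩ Diego ∩ Priya ∩ Elena: 16:00–16:15, 17:15–17:45.
Hassan ∩ Quinn ∩ Diego ∩ Priya ∩ Elena ∩ Jamal: 16:00–16:15, 17:15–17:45.
Windows ≥ 90 min: (none).

none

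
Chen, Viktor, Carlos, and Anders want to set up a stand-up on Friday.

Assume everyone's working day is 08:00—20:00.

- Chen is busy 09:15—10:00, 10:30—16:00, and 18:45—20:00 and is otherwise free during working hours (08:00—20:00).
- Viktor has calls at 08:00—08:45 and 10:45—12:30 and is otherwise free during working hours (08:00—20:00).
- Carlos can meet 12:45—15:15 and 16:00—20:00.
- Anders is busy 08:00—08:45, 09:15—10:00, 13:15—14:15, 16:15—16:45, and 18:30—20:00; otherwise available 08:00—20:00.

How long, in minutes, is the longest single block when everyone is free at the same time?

Chen free within 08:00–20:00: 08:00–09:15, 10:00–10:30, 16:00–18:45.
Viktor free within 08:00–20:00: 08:45–10:45, 12:30–20:00.
Anders free within 08:00–20:00: 08:45–09:15, 10:00–13:15, 14:15–16:15, 16:45–18:30.
Chen ∩ Viktor: 08:45–09:15, 10:00–10:30, 16:00–18:45.
Chen ∩ Viktor ∩ Carlos: 16:00–18:45.
Chen ∩ Viktor ∩ Carlos ∩ Anders: 16:00–16:15, 16:45–18:30.
Common window lengths: 15, 105 min; longest is 105.

105 minutes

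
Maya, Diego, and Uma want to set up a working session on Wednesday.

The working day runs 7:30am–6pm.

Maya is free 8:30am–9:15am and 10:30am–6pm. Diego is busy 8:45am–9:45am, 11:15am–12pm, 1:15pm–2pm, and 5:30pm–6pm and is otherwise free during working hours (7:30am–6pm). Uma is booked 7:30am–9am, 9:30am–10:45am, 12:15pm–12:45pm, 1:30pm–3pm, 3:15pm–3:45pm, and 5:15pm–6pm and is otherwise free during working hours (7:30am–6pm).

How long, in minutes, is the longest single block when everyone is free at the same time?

Diego free within 07:30–18:00: 07:30–08:45, 09:45–11:15, 12:00–13:15, 14:00–17:30.
Uma free within 07:30–18:00: 09:00–09:30, 10:45–12:15, 12:45–13:30, 15:00–15:15, 15:45–17:15.
Maya ∩ Diego: 08:30–08:45, 10:30–11:15, 12:00–13:15, 14:00–17:30.
Maya ∩ Diego ∩ Uma: 10:45–11:15, 12:00–12:15, 12:45–13:15, 15:00–15:15, 15:45–17:15.
Common window lengths: 30, 15, 30, 15, 90 min; longest is 90.

90 minutes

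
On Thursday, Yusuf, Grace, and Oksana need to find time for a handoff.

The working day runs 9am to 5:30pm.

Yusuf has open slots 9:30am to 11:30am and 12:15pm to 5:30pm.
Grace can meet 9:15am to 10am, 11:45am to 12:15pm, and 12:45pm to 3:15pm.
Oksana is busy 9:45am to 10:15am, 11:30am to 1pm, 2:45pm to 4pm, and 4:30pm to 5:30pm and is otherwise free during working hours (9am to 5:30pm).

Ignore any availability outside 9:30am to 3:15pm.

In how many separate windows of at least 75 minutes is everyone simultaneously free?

1

Oksana free within 09:00–17:30: 09:00–09:45, 10:15–11:30, 13:00–14:45, 16:00–16:30.
Yusuf ∩ Grace: 09:30–10:00, 12:45–15:15.
Yusuf ∩ Grace ∩ Oksana: 09:30–09:45, 13:00–14:45.
Restricted to 09:30–15:15: 09:30–09:45, 13:00–14:45.
Windows ≥ 75 min: 13:00–14:45.
That's 1 window.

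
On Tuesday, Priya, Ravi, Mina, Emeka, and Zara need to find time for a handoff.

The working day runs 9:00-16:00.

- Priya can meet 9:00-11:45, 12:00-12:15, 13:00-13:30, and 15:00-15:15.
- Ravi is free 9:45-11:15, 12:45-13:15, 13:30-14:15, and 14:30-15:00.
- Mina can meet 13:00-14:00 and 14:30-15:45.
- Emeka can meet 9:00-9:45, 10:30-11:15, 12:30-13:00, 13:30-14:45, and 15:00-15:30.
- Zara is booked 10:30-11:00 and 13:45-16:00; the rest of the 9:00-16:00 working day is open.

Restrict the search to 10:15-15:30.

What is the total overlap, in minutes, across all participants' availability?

0 minutes

Zara free within 09:00–16:00: 09:00–10:30, 11:00–13:45.
Priya ∩ Ravi: 09:45–11:15, 13:00–13:15.
Priya ∩ Ravi ∩ Mina: 13:00–13:15.
Priya ∩ Ravi ∩ Mina ∩ Emeka: (none).
Priya ∩ Ravi ∩ Mina ∩ Emeka ∩ Zara: (none).
Restricted to 10:15–15:30: (none).
Total common minutes: 0.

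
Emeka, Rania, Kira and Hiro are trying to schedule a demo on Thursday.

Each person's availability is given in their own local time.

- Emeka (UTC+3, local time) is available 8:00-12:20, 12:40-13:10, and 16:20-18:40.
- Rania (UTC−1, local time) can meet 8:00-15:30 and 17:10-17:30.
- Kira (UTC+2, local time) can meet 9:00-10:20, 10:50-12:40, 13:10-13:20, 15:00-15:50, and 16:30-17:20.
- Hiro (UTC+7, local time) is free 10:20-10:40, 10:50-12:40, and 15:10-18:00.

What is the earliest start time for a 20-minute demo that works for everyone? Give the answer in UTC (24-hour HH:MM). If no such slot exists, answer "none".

Emeka → UTC: 05:00–09:20, 09:40–10:10, 13:20–15:40.
Rania → UTC: 09:00–16:30, 18:10–18:30.
Kira → UTC: 07:00–08:20, 08:50–10:40, 11:10–11:20, 13:00–13:50, 14:30–15:20.
Hiro → UTC: 03:20–03:40, 03:50–05:40, 08:10–11:00.
Emeka ∩ Rania: 09:00–09:20, 09:40–10:10, 13:20–15:40.
Emeka ∩ Rania ∩ Kira: 09:00–09:20, 09:40–10:10, 13:20–13:50, 14:30–15:20.
Emeka ∩ Rania ∩ Kira ∩ Hiro: 09:00–09:20, 09:40–10:10.
Windows ≥ 20 min: 09:00–09:20, 09:40–10:10.
Earliest such window starts at 09:00.

09:00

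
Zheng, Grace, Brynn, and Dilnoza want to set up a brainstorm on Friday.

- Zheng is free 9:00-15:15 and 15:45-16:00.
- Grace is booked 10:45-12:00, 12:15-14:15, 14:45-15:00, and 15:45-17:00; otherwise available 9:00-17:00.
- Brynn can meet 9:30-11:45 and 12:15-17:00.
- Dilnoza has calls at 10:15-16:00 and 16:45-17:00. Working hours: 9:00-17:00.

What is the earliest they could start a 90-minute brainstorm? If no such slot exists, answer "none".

Grace free within 09:00–17:00: 09:00–10:45, 12:00–12:15, 14:15–14:45, 15:00–15:45.
Dilnoza free within 09:00–17:00: 09:00–10:15, 16:00–16:45.
Zheng ∩ Grace: 09:00–10:45, 12:00–12:15, 14:15–14:45, 15:00–15:15.
Zheng ∩ Grace ∩ Brynn: 09:30–10:45, 14:15–14:45, 15:00–15:15.
Zheng ∩ Grace ∩ Brynn ∩ Dilnoza: 09:30–10:15.
Windows ≥ 90 min: (none).

none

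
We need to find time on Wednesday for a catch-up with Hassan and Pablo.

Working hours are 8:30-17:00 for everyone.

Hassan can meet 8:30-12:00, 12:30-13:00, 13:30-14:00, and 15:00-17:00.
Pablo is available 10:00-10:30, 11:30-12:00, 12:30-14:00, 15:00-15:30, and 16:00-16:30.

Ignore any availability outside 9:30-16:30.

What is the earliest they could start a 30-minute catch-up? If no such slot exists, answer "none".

10:00

Hassan ∩ Pablo: 10:00–10:30, 11:30–12:00, 12:30–13:00, 13:30–14:00, 15:00–15:30, 16:00–16:30.
Restricted to 09:30–16:30: 10:00–10:30, 11:30–12:00, 12:30–13:00, 13:30–14:00, 15:00–15:30, 16:00–16:30.
Windows ≥ 30 min: 10:00–10:30, 11:30–12:00, 12:30–13:00, 13:30–14:00, 15:00–15:30, 16:00–16:30.
Earliest such window starts at 10:00.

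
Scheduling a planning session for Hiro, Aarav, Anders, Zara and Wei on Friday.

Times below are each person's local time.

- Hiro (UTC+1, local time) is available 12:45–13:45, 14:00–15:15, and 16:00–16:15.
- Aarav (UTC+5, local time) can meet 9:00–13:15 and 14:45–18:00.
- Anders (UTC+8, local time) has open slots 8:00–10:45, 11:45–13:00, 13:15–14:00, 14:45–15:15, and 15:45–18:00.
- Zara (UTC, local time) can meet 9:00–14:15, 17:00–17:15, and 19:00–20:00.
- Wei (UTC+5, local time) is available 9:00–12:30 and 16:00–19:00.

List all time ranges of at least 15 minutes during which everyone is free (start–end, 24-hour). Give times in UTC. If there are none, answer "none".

none

Hiro → UTC: 11:45–12:45, 13:00–14:15, 15:00–15:15.
Aarav → UTC: 04:00–08:15, 09:45–13:00.
Anders → UTC: 00:00–02:45, 03:45–05:00, 05:15–06:00, 06:45–07:15, 07:45–10:00.
Zara → UTC: 09:00–14:15, 17:00–17:15, 19:00–20:00.
Wei → UTC: 04:00–07:30, 11:00–14:00.
Hiro ∩ Aarav: 11:45–12:45.
Hiro ∩ Aarav ∩ Anders: (none).
Hiro ∩ Aarav ∩ Anders ∩ Zara: (none).
Hiro ∩ Aarav ∩ Anders ∩ Zara ∩ Wei: (none).
Windows ≥ 15 min: (none).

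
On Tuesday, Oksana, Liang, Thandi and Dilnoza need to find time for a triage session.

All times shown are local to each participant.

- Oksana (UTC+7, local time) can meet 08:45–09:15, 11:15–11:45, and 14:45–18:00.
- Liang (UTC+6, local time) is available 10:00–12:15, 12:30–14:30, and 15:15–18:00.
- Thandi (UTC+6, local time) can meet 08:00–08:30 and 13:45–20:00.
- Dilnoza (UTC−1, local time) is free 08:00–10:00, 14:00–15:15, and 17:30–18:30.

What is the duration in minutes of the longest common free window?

Oksana → UTC: 01:45–02:15, 04:15–04:45, 07:45–11:00.
Liang → UTC: 04:00–06:15, 06:30–08:30, 09:15–12:00.
Thandi → UTC: 02:00–02:30, 07:45–14:00.
Dilnoza → UTC: 09:00–11:00, 15:00–16:15, 18:30–19:30.
Oksana ∩ Liang: 04:15–04:45, 07:45–08:30, 09:15–11:00.
Oksana ∩ Liang ∩ Thandi: 07:45–08:30, 09:15–11:00.
Oksana ∩ Liang ∩ Thandi ∩ Dilnoza: 09:15–11:00.
Single common window of 105 minutes.

105 minutes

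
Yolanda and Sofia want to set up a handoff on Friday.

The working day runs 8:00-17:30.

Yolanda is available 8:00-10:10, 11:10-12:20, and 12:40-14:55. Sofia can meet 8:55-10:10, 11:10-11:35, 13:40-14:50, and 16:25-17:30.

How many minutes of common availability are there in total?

Yolanda ∩ Sofia: 08:55–10:10, 11:10–11:35, 13:40–14:50.
Total common minutes: 75 + 25 + 70 = 170.

170 minutes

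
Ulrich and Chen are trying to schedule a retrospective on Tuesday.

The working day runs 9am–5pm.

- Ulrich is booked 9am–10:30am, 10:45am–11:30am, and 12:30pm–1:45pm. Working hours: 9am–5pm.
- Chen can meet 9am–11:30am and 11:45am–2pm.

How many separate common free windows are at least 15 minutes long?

3

Ulrich free within 09:00–17:00: 10:30–10:45, 11:30–12:30, 13:45–17:00.
Ulrich ∩ Chen: 10:30–10:45, 11:45–12:30, 13:45–14:00.
Windows ≥ 15 min: 10:30–10:45, 11:45–12:30, 13:45–14:00.
That's 3 windows.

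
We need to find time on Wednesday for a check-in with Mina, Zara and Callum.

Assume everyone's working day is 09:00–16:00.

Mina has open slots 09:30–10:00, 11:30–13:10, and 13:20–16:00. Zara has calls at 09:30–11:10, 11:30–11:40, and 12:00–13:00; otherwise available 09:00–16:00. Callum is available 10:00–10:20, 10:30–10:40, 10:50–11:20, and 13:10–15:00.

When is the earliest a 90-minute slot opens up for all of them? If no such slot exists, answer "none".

Zara free within 09:00–16:00: 09:00–09:30, 11:10–11:30, 11:40–12:00, 13:00–16:00.
Mina ∩ Zara: 11:40–12:00, 13:00–13:10, 13:20–16:00.
Mina ∩ Zara ∩ Callum: 13:20–15:00.
Windows ≥ 90 min: 13:20–15:00.
Earliest such window starts at 13:20.

13:20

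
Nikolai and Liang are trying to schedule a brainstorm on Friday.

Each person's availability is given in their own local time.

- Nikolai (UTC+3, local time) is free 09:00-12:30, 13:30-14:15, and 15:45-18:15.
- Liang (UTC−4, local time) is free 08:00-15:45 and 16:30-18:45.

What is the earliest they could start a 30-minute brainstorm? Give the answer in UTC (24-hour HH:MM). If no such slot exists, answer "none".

Nikolai → UTC: 06:00–09:30, 10:30–11:15, 12:45–15:15.
Liang → UTC: 12:00–19:45, 20:30–22:45.
Nikolai ∩ Liang: 12:45–15:15.
Windows ≥ 30 min: 12:45–15:15.
Earliest such window starts at 12:45.

12:45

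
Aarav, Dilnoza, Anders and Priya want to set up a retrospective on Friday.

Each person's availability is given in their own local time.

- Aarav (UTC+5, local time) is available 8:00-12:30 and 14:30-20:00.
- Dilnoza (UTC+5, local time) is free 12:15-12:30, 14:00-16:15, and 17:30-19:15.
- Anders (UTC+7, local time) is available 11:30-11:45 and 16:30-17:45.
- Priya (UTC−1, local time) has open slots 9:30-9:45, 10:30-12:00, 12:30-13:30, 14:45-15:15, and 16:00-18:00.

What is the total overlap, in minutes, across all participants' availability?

Aarav → UTC: 03:00–07:30, 09:30–15:00.
Dilnoza → UTC: 07:15–07:30, 09:00–11:15, 12:30–14:15.
Anders → UTC: 04:30–04:45, 09:30–10:45.
Priya → UTC: 10:30–10:45, 11:30–13:00, 13:30–14:30, 15:45–16:15, 17:00–19:00.
Aarav ∩ Dilnoza: 07:15–07:30, 09:30–11:15, 12:30–14:15.
Aarav ∩ Dilnoza ∩ Anders: 09:30–10:45.
Aarav ∩ Dilnoza ∩ Anders ∩ Priya: 10:30–10:45.
Total common minutes: 15.

15 minutes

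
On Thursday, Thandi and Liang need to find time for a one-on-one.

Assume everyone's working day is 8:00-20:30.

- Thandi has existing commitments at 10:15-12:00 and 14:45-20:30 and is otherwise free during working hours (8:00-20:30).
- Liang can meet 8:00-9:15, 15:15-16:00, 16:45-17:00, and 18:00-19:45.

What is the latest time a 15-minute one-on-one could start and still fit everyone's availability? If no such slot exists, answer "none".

Thandi free within 08:00–20:30: 08:00–10:15, 12:00–14:45.
Thandi ∩ Liang: 08:00–09:15.
Windows ≥ 15 min: 08:00–09:15.
Latest start in the last window 08:00–09:15 is 09:15 − 15 min = 09:00.

09:00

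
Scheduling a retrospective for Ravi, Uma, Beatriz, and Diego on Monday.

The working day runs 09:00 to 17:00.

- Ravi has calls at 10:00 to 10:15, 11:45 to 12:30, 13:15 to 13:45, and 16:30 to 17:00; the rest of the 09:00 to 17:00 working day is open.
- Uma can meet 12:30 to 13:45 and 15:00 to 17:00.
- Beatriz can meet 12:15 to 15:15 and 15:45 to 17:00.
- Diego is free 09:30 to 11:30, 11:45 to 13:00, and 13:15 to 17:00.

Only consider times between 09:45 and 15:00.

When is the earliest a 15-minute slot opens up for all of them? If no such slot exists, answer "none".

12:30

Ravi free within 09:00–17:00: 09:00–10:00, 10:15–11:45, 12:30–13:15, 13:45–16:30.
Ravi ∩ Uma: 12:30–13:15, 15:00–16:30.
Ravi ∩ Uma ∩ Beatriz: 12:30–13:15, 15:00–15:15, 15:45–16:30.
Ravi ∩ Uma ∩ Beatriz ∩ Diego: 12:30–13:00, 15:00–15:15, 15:45–16:30.
Restricted to 09:45–15:00: 12:30–13:00.
Windows ≥ 15 min: 12:30–13:00.
Earliest such window starts at 12:30.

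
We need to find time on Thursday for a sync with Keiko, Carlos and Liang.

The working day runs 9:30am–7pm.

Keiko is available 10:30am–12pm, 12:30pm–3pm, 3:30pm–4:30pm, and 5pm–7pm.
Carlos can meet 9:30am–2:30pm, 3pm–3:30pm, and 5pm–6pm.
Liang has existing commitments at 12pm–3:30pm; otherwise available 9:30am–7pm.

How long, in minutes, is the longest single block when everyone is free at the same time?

Liang free within 09:30–19:00: 09:30–12:00, 15:30–19:00.
Keiko ∩ Carlos: 10:30–12:00, 12:30–14:30, 17:00–18:00.
Keiko ∩ Carlos ∩ Liang: 10:30–12:00, 17:00–18:00.
Common window lengths: 90, 60 min; longest is 90.

90 minutes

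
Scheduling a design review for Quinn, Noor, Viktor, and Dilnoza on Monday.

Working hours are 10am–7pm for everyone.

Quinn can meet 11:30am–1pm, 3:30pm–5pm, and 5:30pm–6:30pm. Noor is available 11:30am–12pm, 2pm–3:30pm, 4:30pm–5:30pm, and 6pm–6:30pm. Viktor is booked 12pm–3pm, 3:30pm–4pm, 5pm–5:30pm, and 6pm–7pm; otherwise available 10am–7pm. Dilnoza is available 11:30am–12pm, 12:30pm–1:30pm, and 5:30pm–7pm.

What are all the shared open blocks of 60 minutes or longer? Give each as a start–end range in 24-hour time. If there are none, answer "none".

Viktor free within 10:00–19:00: 10:00–12:00, 15:00–15:30, 16:00–17:00, 17:30–18:00.
Quinn ∩ Noor: 11:30–12:00, 16:30–17:00, 18:00–18:30.
Quinn ∩ Noor ∩ Viktor: 11:30–12:00, 16:30–17:00.
Quinn ∩ Noor ∩ Viktor ∩ Dilnoza: 11:30–12:00.
Windows ≥ 60 min: (none).

none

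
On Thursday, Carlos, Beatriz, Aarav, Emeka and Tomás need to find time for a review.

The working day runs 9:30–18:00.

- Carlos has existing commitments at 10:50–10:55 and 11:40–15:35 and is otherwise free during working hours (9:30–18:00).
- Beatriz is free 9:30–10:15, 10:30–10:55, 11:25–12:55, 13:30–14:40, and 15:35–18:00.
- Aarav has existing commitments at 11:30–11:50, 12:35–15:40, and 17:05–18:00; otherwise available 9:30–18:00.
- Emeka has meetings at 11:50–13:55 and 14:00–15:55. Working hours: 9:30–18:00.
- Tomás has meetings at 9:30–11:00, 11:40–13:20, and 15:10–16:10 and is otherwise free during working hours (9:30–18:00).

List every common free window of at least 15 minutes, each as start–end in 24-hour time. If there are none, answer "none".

16:10–17:05

Carlos free within 09:30–18:00: 09:30–10:50, 10:55–11:40, 15:35–18:00.
Aarav free within 09:30–18:00: 09:30–11:30, 11:50–12:35, 15:40–17:05.
Emeka free within 09:30–18:00: 09:30–11:50, 13:55–14:00, 15:55–18:00.
Tomás free within 09:30–18:00: 11:00–11:40, 13:20–15:10, 16:10–18:00.
Carlos ∩ Beatriz: 09:30–10:15, 10:30–10:50, 11:25–11:40, 15:35–18:00.
Carlos ∩ Beatriz ∩ Aarav: 09:30–10:15, 10:30–10:50, 11:25–11:30, 15:40–17:05.
Carlos ∩ Beatriz ∩ Aarav ∩ Emeka: 09:30–10:15, 10:30–10:50, 11:25–11:30, 15:55–17:05.
Carlos ∩ Beatriz ∩ Aarav ∩ Emeka ∩ Tomás: 11:25–11:30, 16:10–17:05.
Windows ≥ 15 min: 16:10–17:05.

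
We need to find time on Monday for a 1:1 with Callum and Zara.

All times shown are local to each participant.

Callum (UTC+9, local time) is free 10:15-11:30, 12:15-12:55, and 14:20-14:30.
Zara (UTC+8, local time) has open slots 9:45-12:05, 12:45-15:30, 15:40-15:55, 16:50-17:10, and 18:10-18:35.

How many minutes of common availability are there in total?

Callum → UTC: 01:15–02:30, 03:15–03:55, 05:20–05:30.
Zara → UTC: 01:45–04:05, 04:45–07:30, 07:40–07:55, 08:50–09:10, 10:10–10:35.
Callum ∩ Zara: 01:45–02:30, 03:15–03:55, 05:20–05:30.
Total common minutes: 45 + 40 + 10 = 95.

95 minutes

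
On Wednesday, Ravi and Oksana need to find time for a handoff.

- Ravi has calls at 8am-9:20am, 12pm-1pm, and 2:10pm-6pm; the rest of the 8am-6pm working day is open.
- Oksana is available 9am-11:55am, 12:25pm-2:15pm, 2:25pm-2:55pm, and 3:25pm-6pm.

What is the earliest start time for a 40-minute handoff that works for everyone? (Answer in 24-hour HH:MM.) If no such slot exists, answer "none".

09:20

Ravi free within 08:00–18:00: 09:20–12:00, 13:00–14:10.
Ravi ∩ Oksana: 09:20–11:55, 13:00–14:10.
Windows ≥ 40 min: 09:20–11:55, 13:00–14:10.
Earliest such window starts at 09:20.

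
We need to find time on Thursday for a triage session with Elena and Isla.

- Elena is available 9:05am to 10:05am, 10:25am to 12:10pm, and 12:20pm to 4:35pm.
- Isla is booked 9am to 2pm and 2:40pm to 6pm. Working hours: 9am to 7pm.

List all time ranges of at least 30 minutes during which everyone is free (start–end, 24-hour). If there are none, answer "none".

Isla free within 09:00–19:00: 14:00–14:40, 18:00–19:00.
Elena ∩ Isla: 14:00–14:40.
Windows ≥ 30 min: 14:00–14:40.

14:00–14:40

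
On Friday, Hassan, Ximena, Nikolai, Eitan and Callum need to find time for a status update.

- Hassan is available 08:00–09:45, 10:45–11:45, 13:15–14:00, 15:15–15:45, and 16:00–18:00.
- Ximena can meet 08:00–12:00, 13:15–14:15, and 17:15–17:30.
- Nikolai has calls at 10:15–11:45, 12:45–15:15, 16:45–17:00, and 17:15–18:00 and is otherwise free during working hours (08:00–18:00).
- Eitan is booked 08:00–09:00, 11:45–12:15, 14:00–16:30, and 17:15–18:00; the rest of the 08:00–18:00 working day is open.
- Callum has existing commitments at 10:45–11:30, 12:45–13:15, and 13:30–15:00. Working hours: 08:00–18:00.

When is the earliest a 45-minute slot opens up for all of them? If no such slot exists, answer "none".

Nikolai free within 08:00–18:00: 08:00–10:15, 11:45–12:45, 15:15–16:45, 17:00–17:15.
Eitan free within 08:00–18:00: 09:00–11:45, 12:15–14:00, 16:30–17:15.
Callum free within 08:00–18:00: 08:00–10:45, 11:30–12:45, 13:15–13:30, 15:00–18:00.
Hassan ∩ Ximena: 08:00–09:45, 10:45–11:45, 13:15–14:00, 17:15–17:30.
Hassan ∩ Ximena ∩ Nikolai: 08:00–09:45.
Hassan ∩ Ximena ∩ Nikolai ∩ Eitan: 09:00–09:45.
Hassan ∩ Ximena ∩ Nikolai ∩ Eitan ∩ Callum: 09:00–09:45.
Windows ≥ 45 min: 09:00–09:45.
Earliest such window starts at 09:00.

09:00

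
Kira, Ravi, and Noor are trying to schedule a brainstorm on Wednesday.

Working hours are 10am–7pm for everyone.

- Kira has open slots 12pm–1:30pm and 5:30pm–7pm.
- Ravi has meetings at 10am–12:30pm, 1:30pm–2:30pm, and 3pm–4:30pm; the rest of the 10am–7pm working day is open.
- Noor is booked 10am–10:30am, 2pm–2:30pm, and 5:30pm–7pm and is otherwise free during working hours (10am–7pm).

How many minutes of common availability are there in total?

Ravi free within 10:00–19:00: 12:30–13:30, 14:30–15:00, 16:30–19:00.
Noor free within 10:00–19:00: 10:30–14:00, 14:30–17:30.
Kira ∩ Ravi: 12:30–13:30, 17:30–19:00.
Kira ∩ Ravi ∩ Noor: 12:30–13:30.
Total common minutes: 60.

60 minutes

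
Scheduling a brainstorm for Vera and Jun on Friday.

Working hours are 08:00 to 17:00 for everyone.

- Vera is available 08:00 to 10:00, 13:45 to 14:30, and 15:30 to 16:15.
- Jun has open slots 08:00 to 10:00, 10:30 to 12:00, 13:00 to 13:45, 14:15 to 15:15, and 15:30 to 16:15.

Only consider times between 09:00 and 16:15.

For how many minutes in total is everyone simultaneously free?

120 minutes

Vera ∩ Jun: 08:00–10:00, 14:15–14:30, 15:30–16:15.
Restricted to 09:00–16:15: 09:00–10:00, 14:15–14:30, 15:30–16:15.
Total common minutes: 60 + 15 + 45 = 120.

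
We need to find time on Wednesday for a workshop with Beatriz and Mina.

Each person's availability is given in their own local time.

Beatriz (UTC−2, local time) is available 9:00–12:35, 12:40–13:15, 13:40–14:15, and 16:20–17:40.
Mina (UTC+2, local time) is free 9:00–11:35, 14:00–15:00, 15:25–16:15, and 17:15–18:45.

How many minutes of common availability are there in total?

145 minutes

Beatriz → UTC: 11:00–14:35, 14:40–15:15, 15:40–16:15, 18:20–19:40.
Mina → UTC: 07:00–09:35, 12:00–13:00, 13:25–14:15, 15:15–16:45.
Beatriz ∩ Mina: 12:00–13:00, 13:25–14:15, 15:40–16:15.
Total common minutes: 60 + 50 + 35 = 145.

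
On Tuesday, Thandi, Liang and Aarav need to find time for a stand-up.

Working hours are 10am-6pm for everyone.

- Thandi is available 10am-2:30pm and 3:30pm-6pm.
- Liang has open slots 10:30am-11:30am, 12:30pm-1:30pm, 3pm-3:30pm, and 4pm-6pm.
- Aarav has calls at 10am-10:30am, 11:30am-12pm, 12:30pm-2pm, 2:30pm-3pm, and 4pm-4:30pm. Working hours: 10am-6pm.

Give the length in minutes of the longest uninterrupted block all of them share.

90 minutes

Aarav free within 10:00–18:00: 10:30–11:30, 12:00–12:30, 14:00–14:30, 15:00–16:00, 16:30–18:00.
Thandi ∩ Liang: 10:30–11:30, 12:30–13:30, 16:00–18:00.
Thandi ∩ Liang ∩ Aarav: 10:30–11:30, 16:30–18:00.
Common window lengths: 60, 90 min; longest is 90.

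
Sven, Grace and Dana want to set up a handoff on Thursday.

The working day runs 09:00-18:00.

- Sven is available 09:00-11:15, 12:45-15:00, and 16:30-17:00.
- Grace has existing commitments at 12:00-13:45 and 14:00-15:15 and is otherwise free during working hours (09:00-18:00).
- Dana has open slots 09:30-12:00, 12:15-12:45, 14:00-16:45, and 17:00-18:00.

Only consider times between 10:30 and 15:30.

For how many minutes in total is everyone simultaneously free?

45 minutes

Grace free within 09:00–18:00: 09:00–12:00, 13:45–14:00, 15:15–18:00.
Sven ∩ Grace: 09:00–11:15, 13:45–14:00, 16:30–17:00.
Sven ∩ Grace ∩ Dana: 09:30–11:15, 16:30–16:45.
Restricted to 10:30–15:30: 10:30–11:15.
Total common minutes: 45.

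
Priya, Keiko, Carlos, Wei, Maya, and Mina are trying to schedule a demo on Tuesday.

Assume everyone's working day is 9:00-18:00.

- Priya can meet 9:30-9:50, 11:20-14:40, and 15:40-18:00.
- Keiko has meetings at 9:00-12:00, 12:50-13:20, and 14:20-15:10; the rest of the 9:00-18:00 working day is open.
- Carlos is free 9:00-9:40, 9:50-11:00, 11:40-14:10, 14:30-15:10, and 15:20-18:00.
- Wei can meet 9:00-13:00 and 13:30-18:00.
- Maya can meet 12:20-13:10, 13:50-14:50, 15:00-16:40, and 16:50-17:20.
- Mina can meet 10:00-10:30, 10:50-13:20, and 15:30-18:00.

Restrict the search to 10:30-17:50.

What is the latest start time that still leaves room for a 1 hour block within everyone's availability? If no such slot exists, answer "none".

Keiko free within 09:00–18:00: 12:00–12:50, 13:20–14:20, 15:10–18:00.
Priya ∩ Keiko: 12:00–12:50, 13:20–14:20, 15:40–18:00.
Priya ∩ Keiko ∩ Carlos: 12:00–12:50, 13:20–14:10, 15:40–18:00.
Priya ∩ Keiko ∩ Carlos ∩ Wei: 12:00–12:50, 13:30–14:10, 15:40–18:00.
Priya ∩ Keiko ∩ Carlos ∩ Wei ∩ Maya: 12:20–12:50, 13:50–14:10, 15:40–16:40, 16:50–17:20.
Priya ∩ Keiko ∩ Carlos ∩ Wei ∩ Maya ∩ Mina: 12:20–12:50, 15:40–16:40, 16:50–17:20.
Restricted to 10:30–17:50: 12:20–12:50, 15:40–16:40, 16:50–17:20.
Windows ≥ 60 min: 15:40–16:40.
Latest start in the last window 15:40–16:40 is 16:40 − 60 min = 15:40.

15:40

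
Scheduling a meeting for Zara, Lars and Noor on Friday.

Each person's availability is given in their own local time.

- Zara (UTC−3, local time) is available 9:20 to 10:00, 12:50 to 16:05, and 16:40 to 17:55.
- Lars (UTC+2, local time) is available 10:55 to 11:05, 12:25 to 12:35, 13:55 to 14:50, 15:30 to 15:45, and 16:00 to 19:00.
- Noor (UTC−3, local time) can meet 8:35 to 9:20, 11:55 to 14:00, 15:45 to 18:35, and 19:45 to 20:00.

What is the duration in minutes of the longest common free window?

70 minutes

Zara → UTC: 12:20–13:00, 15:50–19:05, 19:40–20:55.
Lars → UTC: 08:55–09:05, 10:25–10:35, 11:55–12:50, 13:30–13:45, 14:00–17:00.
Noor → UTC: 11:35–12:20, 14:55–17:00, 18:45–21:35, 22:45–23:00.
Zara ∩ Lars: 12:20–12:50, 15:50–17:00.
Zara ∩ Lars ∩ Noor: 15:50–17:00.
Single common window of 70 minutes.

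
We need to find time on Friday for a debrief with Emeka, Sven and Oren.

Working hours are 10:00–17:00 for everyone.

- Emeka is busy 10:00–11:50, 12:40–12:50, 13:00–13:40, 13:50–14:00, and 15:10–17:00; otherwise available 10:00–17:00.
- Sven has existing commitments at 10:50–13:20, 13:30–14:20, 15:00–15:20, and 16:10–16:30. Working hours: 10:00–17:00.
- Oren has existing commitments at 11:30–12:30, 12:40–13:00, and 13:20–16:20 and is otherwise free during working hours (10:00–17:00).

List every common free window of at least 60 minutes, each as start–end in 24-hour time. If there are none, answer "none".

Emeka free within 10:00–17:00: 11:50–12:40, 12:50–13:00, 13:40–13:50, 14:00–15:10.
Sven free within 10:00–17:00: 10:00–10:50, 13:20–13:30, 14:20–15:00, 15:20–16:10, 16:30–17:00.
Oren free within 10:00–17:00: 10:00–11:30, 12:30–12:40, 13:00–13:20, 16:20–17:00.
Emeka ∩ Sven: 14:20–15:00.
Emeka ∩ Sven ∩ Oren: (none).
Windows ≥ 60 min: (none).

none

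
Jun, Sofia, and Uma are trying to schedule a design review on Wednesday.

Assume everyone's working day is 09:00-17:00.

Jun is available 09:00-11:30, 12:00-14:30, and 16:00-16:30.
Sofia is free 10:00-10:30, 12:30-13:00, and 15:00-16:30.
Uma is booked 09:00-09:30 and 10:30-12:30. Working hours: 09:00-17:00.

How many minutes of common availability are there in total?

90 minutes

Uma free within 09:00–17:00: 09:30–10:30, 12:30–17:00.
Jun ∩ Sofia: 10:00–10:30, 12:30–13:00, 16:00–16:30.
Jun ∩ Sofia ∩ Uma: 10:00–10:30, 12:30–13:00, 16:00–16:30.
Total common minutes: 30 + 30 + 30 = 90.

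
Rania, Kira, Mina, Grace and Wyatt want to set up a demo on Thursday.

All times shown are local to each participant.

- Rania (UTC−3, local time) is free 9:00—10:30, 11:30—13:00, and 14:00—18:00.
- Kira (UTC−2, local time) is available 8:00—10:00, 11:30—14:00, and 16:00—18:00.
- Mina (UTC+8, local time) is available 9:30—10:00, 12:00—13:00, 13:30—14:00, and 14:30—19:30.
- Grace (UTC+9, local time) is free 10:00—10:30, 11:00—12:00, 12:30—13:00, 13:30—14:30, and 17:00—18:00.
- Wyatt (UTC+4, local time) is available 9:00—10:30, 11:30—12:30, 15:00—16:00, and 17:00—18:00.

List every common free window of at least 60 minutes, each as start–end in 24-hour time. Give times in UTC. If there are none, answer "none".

none

Rania → UTC: 12:00–13:30, 14:30–16:00, 17:00–21:00.
Kira → UTC: 10:00–12:00, 13:30–16:00, 18:00–20:00.
Mina → UTC: 01:30–02:00, 04:00–05:00, 05:30–06:00, 06:30–11:30.
Grace → UTC: 01:00–01:30, 02:00–03:00, 03:30–04:00, 04:30–05:30, 08:00–09:00.
Wyatt → UTC: 05:00–06:30, 07:30–08:30, 11:00–12:00, 13:00–14:00.
Rania ∩ Kira: 14:30–16:00, 18:00–20:00.
Rania ∩ Kira ∩ Mina: (none).
Rania ∩ Kira ∩ Mina ∩ Grace: (none).
Rania ∩ Kira ∩ Mina ∩ Grace ∩ Wyatt: (none).
Windows ≥ 60 min: (none).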